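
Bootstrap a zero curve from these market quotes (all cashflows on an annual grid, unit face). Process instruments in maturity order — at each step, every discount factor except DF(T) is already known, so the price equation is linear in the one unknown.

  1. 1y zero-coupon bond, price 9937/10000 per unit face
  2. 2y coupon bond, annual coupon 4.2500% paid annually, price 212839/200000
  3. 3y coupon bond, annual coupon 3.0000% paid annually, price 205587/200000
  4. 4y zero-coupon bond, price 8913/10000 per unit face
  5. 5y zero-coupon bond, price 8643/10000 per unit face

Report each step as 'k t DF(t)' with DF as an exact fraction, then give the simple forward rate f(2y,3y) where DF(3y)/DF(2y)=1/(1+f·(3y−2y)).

1 1 9937/10000
2 2 9803/10000
3 3 1881/2000
4 4 8913/10000
5 5 8643/10000
f(2y,3y) = ((9803/10000)/(1881/2000) − 1)/(1) = 398/9405 ≈ 4.2318%

step 1 [1y] zero: DF = P = 9937/10000 ≈ 0.993700
step 2 [2y] bond c/1=17/400: DF=(212839/200000 − 17/400·(0.993700))/(1+17/400) = 9803/10000 ≈ 0.980300
step 3 [3y] bond c/1=3/100: DF=(205587/200000 − 3/100·(0.993700+0.980300))/(1+3/100) = 1881/2000 ≈ 0.940500
step 4 [4y] zero: DF = P = 8913/10000 ≈ 0.891300
step 5 [5y] zero: DF = P = 8643/10000 ≈ 0.864300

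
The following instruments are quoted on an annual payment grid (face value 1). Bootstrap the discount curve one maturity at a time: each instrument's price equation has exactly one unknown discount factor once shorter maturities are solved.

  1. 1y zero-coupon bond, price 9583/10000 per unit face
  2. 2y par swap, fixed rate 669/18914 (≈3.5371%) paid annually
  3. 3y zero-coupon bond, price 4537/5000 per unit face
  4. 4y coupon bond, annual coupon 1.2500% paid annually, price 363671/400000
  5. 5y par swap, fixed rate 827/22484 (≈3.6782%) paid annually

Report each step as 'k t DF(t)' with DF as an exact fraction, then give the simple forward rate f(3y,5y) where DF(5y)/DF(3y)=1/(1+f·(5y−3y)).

step 1 [1y] zero: DF = P = 9583/10000 ≈ 0.958300
step 2 [2y] swap r/1=669/18914: DF=(1 − 669/18914·(0.958300))/(1+669/18914) = 9331/10000 ≈ 0.933100
step 3 [3y] zero: DF = P = 4537/5000 ≈ 0.907400
step 4 [4y] bond c/1=1/80: DF=(363671/400000 − 1/80·(0.958300+0.933100+0.907400))/(1+1/80) = 4317/5000 ≈ 0.863400
step 5 [5y] swap r/1=827/22484: DF=(1 − 827/22484·(0.958300+0.933100+0.907400+0.863400))/(1+827/22484) = 4173/5000 ≈ 0.834600

1 1 9583/10000
2 2 9331/10000
3 3 4537/5000
4 4 4317/5000
5 5 4173/5000
f(3y,5y) = ((4537/5000)/(4173/5000) − 1)/(2) = 14/321 ≈ 4.3614%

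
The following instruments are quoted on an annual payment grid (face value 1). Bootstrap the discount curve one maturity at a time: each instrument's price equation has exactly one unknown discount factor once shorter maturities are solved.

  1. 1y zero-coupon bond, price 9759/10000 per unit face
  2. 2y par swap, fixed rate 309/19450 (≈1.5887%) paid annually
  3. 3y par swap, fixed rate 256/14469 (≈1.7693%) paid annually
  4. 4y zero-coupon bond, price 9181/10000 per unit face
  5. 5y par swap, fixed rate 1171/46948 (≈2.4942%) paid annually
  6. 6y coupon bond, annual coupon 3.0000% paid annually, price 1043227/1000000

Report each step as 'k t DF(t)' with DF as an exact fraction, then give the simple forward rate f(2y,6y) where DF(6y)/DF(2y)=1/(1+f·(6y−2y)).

1 1 9759/10000
2 2 9691/10000
3 3 593/625
4 4 9181/10000
5 5 8829/10000
6 6 8761/10000
f(2y,6y) = ((9691/10000)/(8761/10000) − 1)/(4) = 465/17522 ≈ 2.6538%

step 1 [1y] zero: DF = P = 9759/10000 ≈ 0.975900
step 2 [2y] swap r/1=309/19450: DF=(1 − 309/19450·(0.975900))/(1+309/19450) = 9691/10000 ≈ 0.969100
step 3 [3y] swap r/1=256/14469: DF=(1 − 256/14469·(0.975900+0.969100))/(1+256/14469) = 593/625 ≈ 0.948800
step 4 [4y] zero: DF = P = 9181/10000 ≈ 0.918100
step 5 [5y] swap r/1=1171/46948: DF=(1 − 1171/46948·(0.975900+0.969100+0.948800+0.918100))/(1+1171/46948) = 8829/10000 ≈ 0.882900
step 6 [6y] bond c/1=3/100: DF=(1043227/1000000 − 3/100·(0.975900+0.969100+0.948800+0.918100+0.882900))/(1+3/100) = 8761/10000 ≈ 0.876100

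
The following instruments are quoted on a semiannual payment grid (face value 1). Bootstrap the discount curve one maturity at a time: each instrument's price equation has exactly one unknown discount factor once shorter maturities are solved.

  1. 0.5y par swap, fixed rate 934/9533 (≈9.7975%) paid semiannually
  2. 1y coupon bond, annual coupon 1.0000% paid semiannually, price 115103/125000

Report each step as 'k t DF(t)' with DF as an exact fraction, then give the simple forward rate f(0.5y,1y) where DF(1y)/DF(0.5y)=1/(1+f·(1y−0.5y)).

step 1 [0.5y] swap r/2=467/9533: DF=(1 − 467/9533·(0))/(1+467/9533) = 9533/10000 ≈ 0.953300
step 2 [1y] bond c/2=1/200: DF=(115103/125000 − 1/200·(0.953300))/(1+1/200) = 1823/2000 ≈ 0.911500

1 1/2 9533/10000
2 1 1823/2000
f(0.5y,1y) = ((9533/10000)/(1823/2000) − 1)/(1/2) = 836/9115 ≈ 9.1717%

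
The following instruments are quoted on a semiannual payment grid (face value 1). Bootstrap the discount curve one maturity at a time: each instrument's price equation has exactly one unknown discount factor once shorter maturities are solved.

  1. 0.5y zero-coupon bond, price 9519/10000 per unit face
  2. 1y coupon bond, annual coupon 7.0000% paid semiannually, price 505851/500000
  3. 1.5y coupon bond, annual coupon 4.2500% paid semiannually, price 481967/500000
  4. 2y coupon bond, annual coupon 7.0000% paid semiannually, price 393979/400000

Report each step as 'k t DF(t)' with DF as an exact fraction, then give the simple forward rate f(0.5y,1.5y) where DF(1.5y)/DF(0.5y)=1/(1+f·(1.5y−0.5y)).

1 1/2 9519/10000
2 1 9453/10000
3 3/2 2261/2500
4 2 8569/10000
f(0.5y,1.5y) = ((9519/10000)/(2261/2500) − 1)/(1) = 25/476 ≈ 5.2521%

step 1 [0.5y] zero: DF = P = 9519/10000 ≈ 0.951900
step 2 [1y] bond c/2=7/200: DF=(505851/500000 − 7/200·(0.951900))/(1+7/200) = 9453/10000 ≈ 0.945300
step 3 [1.5y] bond c/2=17/800: DF=(481967/500000 − 17/800·(0.951900+0.945300))/(1+17/800) = 2261/2500 ≈ 0.904400
step 4 [2y] bond c/2=7/200: DF=(393979/400000 − 7/200·(0.951900+0.945300+0.904400))/(1+7/200) = 8569/10000 ≈ 0.856900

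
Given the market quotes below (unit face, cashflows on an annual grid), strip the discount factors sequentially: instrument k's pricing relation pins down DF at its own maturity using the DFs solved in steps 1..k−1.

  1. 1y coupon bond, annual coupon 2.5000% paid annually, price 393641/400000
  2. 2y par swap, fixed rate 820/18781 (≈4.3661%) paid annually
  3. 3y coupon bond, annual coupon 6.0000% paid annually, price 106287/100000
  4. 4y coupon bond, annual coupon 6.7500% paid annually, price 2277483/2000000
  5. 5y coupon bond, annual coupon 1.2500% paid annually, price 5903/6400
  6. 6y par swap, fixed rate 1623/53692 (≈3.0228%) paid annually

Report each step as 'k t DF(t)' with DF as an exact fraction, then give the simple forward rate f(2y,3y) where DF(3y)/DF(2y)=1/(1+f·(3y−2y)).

step 1 [1y] bond c/1=1/40: DF=(393641/400000 − 1/40·(0))/(1+1/40) = 9601/10000 ≈ 0.960100
step 2 [2y] swap r/1=820/18781: DF=(1 − 820/18781·(0.960100))/(1+820/18781) = 459/500 ≈ 0.918000
step 3 [3y] bond c/1=3/50: DF=(106287/100000 − 3/50·(0.960100+0.918000))/(1+3/50) = 2241/2500 ≈ 0.896400
step 4 [4y] bond c/1=27/400: DF=(2277483/2000000 − 27/400·(0.960100+0.918000+0.896400))/(1+27/400) = 8913/10000 ≈ 0.891300
step 5 [5y] bond c/1=1/80: DF=(5903/6400 − 1/80·(0.960100+0.918000+0.896400+0.891300))/(1+1/80) = 8657/10000 ≈ 0.865700
step 6 [6y] swap r/1=1623/53692: DF=(1 − 1623/53692·(0.960100+0.918000+0.896400+0.891300+0.865700))/(1+1623/53692) = 8377/10000 ≈ 0.837700

1 1 9601/10000
2 2 459/500
3 3 2241/2500
4 4 8913/10000
5 5 8657/10000
6 6 8377/10000
f(2y,3y) = ((459/500)/(2241/2500) − 1)/(1) = 2/83 ≈ 2.4096%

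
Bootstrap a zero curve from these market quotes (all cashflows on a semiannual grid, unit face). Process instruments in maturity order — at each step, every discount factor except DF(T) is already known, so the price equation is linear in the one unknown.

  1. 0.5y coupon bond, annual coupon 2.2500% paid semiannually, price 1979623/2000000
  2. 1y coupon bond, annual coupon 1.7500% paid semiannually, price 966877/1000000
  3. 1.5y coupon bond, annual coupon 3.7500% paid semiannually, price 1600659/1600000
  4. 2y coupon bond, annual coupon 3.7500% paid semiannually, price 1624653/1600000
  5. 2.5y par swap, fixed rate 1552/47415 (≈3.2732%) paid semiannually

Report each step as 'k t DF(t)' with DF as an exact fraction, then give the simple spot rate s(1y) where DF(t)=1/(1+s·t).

1 1/2 2447/2500
2 1 19/20
3 3/2 1893/2000
4 2 4719/5000
5 5/2 1153/1250
s(1y) = (1/(19/20) − 1)/(1) = 1/19 ≈ 5.2632%

step 1 [0.5y] bond c/2=9/800: DF=(1979623/2000000 − 9/800·(0))/(1+9/800) = 2447/2500 ≈ 0.978800
step 2 [1y] bond c/2=7/800: DF=(966877/1000000 − 7/800·(0.978800))/(1+7/800) = 19/20 ≈ 0.950000
step 3 [1.5y] bond c/2=3/160: DF=(1600659/1600000 − 3/160·(0.978800+0.950000))/(1+3/160) = 1893/2000 ≈ 0.946500
step 4 [2y] bond c/2=3/160: DF=(1624653/1600000 − 3/160·(0.978800+0.950000+0.946500))/(1+3/160) = 4719/5000 ≈ 0.943800
step 5 [2.5y] swap r/2=776/47415: DF=(1 − 776/47415·(0.978800+0.950000+0.946500+0.943800))/(1+776/47415) = 1153/1250 ≈ 0.922400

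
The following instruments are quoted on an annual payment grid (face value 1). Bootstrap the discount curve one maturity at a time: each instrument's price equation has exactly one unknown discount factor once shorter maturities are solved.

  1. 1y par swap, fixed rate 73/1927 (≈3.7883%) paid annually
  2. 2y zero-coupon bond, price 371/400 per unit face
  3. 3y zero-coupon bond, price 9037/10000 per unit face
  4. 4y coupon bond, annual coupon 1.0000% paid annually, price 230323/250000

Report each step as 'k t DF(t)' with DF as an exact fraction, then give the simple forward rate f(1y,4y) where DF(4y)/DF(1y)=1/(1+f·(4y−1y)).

step 1 [1y] swap r/1=73/1927: DF=(1 − 73/1927·(0))/(1+73/1927) = 1927/2000 ≈ 0.963500
step 2 [2y] zero: DF = P = 371/400 ≈ 0.927500
step 3 [3y] zero: DF = P = 9037/10000 ≈ 0.903700
step 4 [4y] bond c/1=1/100: DF=(230323/250000 − 1/100·(0.963500+0.927500+0.903700))/(1+1/100) = 1769/2000 ≈ 0.884500

1 1 1927/2000
2 2 371/400
3 3 9037/10000
4 4 1769/2000
f(1y,4y) = ((1927/2000)/(1769/2000) − 1)/(3) = 158/5307 ≈ 2.9772%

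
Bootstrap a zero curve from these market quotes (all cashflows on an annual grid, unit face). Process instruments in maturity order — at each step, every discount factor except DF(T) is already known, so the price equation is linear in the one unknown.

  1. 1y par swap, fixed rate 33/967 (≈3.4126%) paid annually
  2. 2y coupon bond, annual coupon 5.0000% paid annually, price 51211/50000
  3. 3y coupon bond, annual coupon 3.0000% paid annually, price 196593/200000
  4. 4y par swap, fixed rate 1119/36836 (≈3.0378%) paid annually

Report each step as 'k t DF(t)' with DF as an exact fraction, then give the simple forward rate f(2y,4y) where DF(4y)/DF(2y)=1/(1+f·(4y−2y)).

1 1 967/1000
2 2 4647/5000
3 3 8991/10000
4 4 8881/10000
f(2y,4y) = ((4647/5000)/(8881/10000) − 1)/(2) = 413/17762 ≈ 2.3252%

step 1 [1y] swap r/1=33/967: DF=(1 − 33/967·(0))/(1+33/967) = 967/1000 ≈ 0.967000
step 2 [2y] bond c/1=1/20: DF=(51211/50000 − 1/20·(0.967000))/(1+1/20) = 4647/5000 ≈ 0.929400
step 3 [3y] bond c/1=3/100: DF=(196593/200000 − 3/100·(0.967000+0.929400))/(1+3/100) = 8991/10000 ≈ 0.899100
step 4 [4y] swap r/1=1119/36836: DF=(1 − 1119/36836·(0.967000+0.929400+0.899100))/(1+1119/36836) = 8881/10000 ≈ 0.888100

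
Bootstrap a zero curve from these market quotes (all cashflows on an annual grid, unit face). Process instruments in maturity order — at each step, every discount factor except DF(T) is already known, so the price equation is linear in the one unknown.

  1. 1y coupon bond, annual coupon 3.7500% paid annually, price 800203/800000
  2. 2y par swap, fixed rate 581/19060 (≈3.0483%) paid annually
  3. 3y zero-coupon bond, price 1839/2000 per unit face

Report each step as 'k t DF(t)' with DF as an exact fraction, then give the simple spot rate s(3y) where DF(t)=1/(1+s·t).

step 1 [1y] bond c/1=3/80: DF=(800203/800000 − 3/80·(0))/(1+3/80) = 9641/10000 ≈ 0.964100
step 2 [2y] swap r/1=581/19060: DF=(1 − 581/19060·(0.964100))/(1+581/19060) = 9419/10000 ≈ 0.941900
step 3 [3y] zero: DF = P = 1839/2000 ≈ 0.919500

1 1 9641/10000
2 2 9419/10000
3 3 1839/2000
s(3y) = (1/(1839/2000) − 1)/(3) = 161/5517 ≈ 2.9183%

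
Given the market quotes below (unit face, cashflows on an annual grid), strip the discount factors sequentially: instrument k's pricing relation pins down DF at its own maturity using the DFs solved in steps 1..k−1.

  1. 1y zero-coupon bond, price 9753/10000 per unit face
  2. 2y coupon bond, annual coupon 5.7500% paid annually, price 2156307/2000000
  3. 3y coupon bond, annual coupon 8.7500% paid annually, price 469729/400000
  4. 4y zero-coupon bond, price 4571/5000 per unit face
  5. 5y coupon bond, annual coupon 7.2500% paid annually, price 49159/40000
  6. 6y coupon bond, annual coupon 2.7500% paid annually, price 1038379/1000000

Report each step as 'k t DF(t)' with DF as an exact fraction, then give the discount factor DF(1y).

step 1 [1y] zero: DF = P = 9753/10000 ≈ 0.975300
step 2 [2y] bond c/1=23/400: DF=(2156307/2000000 − 23/400·(0.975300))/(1+23/400) = 1933/2000 ≈ 0.966500
step 3 [3y] bond c/1=7/80: DF=(469729/400000 − 7/80·(0.975300+0.966500))/(1+7/80) = 2309/2500 ≈ 0.923600
step 4 [4y] zero: DF = P = 4571/5000 ≈ 0.914200
step 5 [5y] bond c/1=29/400: DF=(49159/40000 − 29/400·(0.975300+0.966500+0.923600+0.914200))/(1+29/400) = 1113/1250 ≈ 0.890400
step 6 [6y] bond c/1=11/400: DF=(1038379/1000000 − 11/400·(0.975300+0.966500+0.923600+0.914200+0.890400))/(1+11/400) = 1107/1250 ≈ 0.885600

1 1 9753/10000
2 2 1933/2000
3 3 2309/2500
4 4 4571/5000
5 5 1113/1250
6 6 1107/1250
DF(1y) = 9753/10000 ≈ 0.975300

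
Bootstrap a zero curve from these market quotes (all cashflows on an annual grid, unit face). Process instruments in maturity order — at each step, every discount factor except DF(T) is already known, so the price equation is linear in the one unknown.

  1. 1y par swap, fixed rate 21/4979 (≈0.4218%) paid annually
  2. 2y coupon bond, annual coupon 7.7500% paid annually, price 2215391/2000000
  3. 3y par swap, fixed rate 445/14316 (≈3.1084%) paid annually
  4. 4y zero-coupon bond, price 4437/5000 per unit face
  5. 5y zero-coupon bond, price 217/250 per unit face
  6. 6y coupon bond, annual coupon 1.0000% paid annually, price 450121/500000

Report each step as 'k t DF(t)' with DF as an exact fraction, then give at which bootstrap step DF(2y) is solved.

1 1 4979/5000
2 2 2391/2500
3 3 911/1000
4 4 4437/5000
5 5 217/250
6 6 1057/1250
DF(2y) is solved at step 2

step 1 [1y] swap r/1=21/4979: DF=(1 − 21/4979·(0))/(1+21/4979) = 4979/5000 ≈ 0.995800
step 2 [2y] bond c/1=31/400: DF=(2215391/2000000 − 31/400·(0.995800))/(1+31/400) = 2391/2500 ≈ 0.956400
step 3 [3y] swap r/1=445/14316: DF=(1 − 445/14316·(0.995800+0.956400))/(1+445/14316) = 911/1000 ≈ 0.911000
step 4 [4y] zero: DF = P = 4437/5000 ≈ 0.887400
step 5 [5y] zero: DF = P = 217/250 ≈ 0.868000
step 6 [6y] bond c/1=1/100: DF=(450121/500000 − 1/100·(0.995800+0.956400+0.911000+0.887400+0.868000))/(1+1/100) = 1057/1250 ≈ 0.845600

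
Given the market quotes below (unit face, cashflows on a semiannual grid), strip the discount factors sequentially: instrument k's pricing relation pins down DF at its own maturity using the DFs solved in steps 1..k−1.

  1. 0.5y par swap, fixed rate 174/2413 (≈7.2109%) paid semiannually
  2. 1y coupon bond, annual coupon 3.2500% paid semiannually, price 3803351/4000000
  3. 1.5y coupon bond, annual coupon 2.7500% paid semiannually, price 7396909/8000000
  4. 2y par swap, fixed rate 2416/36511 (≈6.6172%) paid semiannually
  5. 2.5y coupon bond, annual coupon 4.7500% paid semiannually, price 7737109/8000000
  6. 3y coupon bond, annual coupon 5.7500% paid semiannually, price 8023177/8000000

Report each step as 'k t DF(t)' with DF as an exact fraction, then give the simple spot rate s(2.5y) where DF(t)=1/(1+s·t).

1 1/2 2413/2500
2 1 4601/5000
3 3/2 1773/2000
4 2 1099/1250
5 5/2 43/50
6 3 1061/1250
s(2.5y) = (1/(43/50) − 1)/(5/2) = 14/215 ≈ 6.5116%

step 1 [0.5y] swap r/2=87/2413: DF=(1 − 87/2413·(0))/(1+87/2413) = 2413/2500 ≈ 0.965200
step 2 [1y] bond c/2=13/800: DF=(3803351/4000000 − 13/800·(0.965200))/(1+13/800) = 4601/5000 ≈ 0.920200
step 3 [1.5y] bond c/2=11/800: DF=(7396909/8000000 − 11/800·(0.965200+0.920200))/(1+11/800) = 1773/2000 ≈ 0.886500
step 4 [2y] swap r/2=1208/36511: DF=(1 − 1208/36511·(0.965200+0.920200+0.886500))/(1+1208/36511) = 1099/1250 ≈ 0.879200
step 5 [2.5y] bond c/2=19/800: DF=(7737109/8000000 − 19/800·(0.965200+0.920200+0.886500+0.879200))/(1+19/800) = 43/50 ≈ 0.860000
step 6 [3y] bond c/2=23/800: DF=(8023177/8000000 − 23/800·(0.965200+0.920200+0.886500+0.879200+0.860000))/(1+23/800) = 1061/1250 ≈ 0.848800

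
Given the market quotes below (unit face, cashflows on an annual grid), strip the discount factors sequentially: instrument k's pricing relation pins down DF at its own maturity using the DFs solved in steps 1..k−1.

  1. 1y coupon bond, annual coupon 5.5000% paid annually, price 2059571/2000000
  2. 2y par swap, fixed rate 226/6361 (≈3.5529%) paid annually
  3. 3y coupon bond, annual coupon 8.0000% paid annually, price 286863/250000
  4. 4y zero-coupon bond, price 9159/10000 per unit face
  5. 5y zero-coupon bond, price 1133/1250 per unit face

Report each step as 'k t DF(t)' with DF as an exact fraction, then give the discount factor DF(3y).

1 1 9761/10000
2 2 4661/5000
3 3 9211/10000
4 4 9159/10000
5 5 1133/1250
DF(3y) = 9211/10000 ≈ 0.921100

step 1 [1y] bond c/1=11/200: DF=(2059571/2000000 − 11/200·(0))/(1+11/200) = 9761/10000 ≈ 0.976100
step 2 [2y] swap r/1=226/6361: DF=(1 − 226/6361·(0.976100))/(1+226/6361) = 4661/5000 ≈ 0.932200
step 3 [3y] bond c/1=2/25: DF=(286863/250000 − 2/25·(0.976100+0.932200))/(1+2/25) = 9211/10000 ≈ 0.921100
step 4 [4y] zero: DF = P = 9159/10000 ≈ 0.915900
step 5 [5y] zero: DF = P = 1133/1250 ≈ 0.906400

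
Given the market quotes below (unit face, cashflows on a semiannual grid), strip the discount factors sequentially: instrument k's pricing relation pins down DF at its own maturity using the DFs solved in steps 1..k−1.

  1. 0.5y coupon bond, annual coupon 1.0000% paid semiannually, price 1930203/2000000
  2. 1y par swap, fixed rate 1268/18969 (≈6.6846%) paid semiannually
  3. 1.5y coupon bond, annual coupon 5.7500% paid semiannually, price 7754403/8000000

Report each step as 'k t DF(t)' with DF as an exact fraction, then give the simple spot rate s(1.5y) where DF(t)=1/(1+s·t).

1 1/2 9603/10000
2 1 4683/5000
3 3/2 2223/2500
s(1.5y) = (1/(2223/2500) − 1)/(3/2) = 554/6669 ≈ 8.3071%

step 1 [0.5y] bond c/2=1/200: DF=(1930203/2000000 − 1/200·(0))/(1+1/200) = 9603/10000 ≈ 0.960300
step 2 [1y] swap r/2=634/18969: DF=(1 − 634/18969·(0.960300))/(1+634/18969) = 4683/5000 ≈ 0.936600
step 3 [1.5y] bond c/2=23/800: DF=(7754403/8000000 − 23/800·(0.960300+0.936600))/(1+23/800) = 2223/2500 ≈ 0.889200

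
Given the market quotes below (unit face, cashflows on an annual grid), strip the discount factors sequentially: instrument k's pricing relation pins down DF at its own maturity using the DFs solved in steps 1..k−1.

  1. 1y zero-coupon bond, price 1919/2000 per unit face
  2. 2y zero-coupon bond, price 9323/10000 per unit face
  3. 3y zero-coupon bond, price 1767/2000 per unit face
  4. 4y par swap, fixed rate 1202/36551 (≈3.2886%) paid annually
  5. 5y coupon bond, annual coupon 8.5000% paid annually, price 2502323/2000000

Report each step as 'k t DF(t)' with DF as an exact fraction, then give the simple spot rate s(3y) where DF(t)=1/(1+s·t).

step 1 [1y] zero: DF = P = 1919/2000 ≈ 0.959500
step 2 [2y] zero: DF = P = 9323/10000 ≈ 0.932300
step 3 [3y] zero: DF = P = 1767/2000 ≈ 0.883500
step 4 [4y] swap r/1=1202/36551: DF=(1 − 1202/36551·(0.959500+0.932300+0.883500))/(1+1202/36551) = 4399/5000 ≈ 0.879800
step 5 [5y] bond c/1=17/200: DF=(2502323/2000000 − 17/200·(0.959500+0.932300+0.883500+0.879800))/(1+17/200) = 2167/2500 ≈ 0.866800

1 1 1919/2000
2 2 9323/10000
3 3 1767/2000
4 4 4399/5000
5 5 2167/2500
s(3y) = (1/(1767/2000) − 1)/(3) = 233/5301 ≈ 4.3954%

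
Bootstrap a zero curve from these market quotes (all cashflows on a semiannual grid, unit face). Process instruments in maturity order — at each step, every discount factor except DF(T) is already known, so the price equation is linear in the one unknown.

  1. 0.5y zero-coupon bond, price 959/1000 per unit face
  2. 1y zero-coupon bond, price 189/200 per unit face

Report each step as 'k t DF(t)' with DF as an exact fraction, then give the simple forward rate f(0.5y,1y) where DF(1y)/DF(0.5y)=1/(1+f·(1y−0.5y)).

step 1 [0.5y] zero: DF = P = 959/1000 ≈ 0.959000
step 2 [1y] zero: DF = P = 189/200 ≈ 0.945000

1 1/2 959/1000
2 1 189/200
f(0.5y,1y) = ((959/1000)/(189/200) − 1)/(1/2) = 4/135 ≈ 2.9630%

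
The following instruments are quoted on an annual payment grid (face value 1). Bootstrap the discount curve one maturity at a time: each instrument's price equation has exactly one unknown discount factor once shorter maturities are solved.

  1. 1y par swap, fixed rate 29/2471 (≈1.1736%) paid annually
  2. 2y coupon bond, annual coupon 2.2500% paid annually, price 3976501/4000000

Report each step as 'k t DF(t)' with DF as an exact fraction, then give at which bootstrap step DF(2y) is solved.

step 1 [1y] swap r/1=29/2471: DF=(1 − 29/2471·(0))/(1+29/2471) = 2471/2500 ≈ 0.988400
step 2 [2y] bond c/1=9/400: DF=(3976501/4000000 − 9/400·(0.988400))/(1+9/400) = 1901/2000 ≈ 0.950500

1 1 2471/2500
2 2 1901/2000
DF(2y) is solved at step 2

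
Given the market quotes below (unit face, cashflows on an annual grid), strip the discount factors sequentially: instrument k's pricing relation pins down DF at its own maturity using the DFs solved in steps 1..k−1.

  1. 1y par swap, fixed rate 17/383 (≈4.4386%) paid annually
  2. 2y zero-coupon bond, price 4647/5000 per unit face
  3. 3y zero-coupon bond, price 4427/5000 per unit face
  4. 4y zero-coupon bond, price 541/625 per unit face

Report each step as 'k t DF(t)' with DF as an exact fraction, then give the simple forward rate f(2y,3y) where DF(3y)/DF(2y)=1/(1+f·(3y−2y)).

1 1 383/400
2 2 4647/5000
3 3 4427/5000
4 4 541/625
f(2y,3y) = ((4647/5000)/(4427/5000) − 1)/(1) = 220/4427 ≈ 4.9695%

step 1 [1y] swap r/1=17/383: DF=(1 − 17/383·(0))/(1+17/383) = 383/400 ≈ 0.957500
step 2 [2y] zero: DF = P = 4647/5000 ≈ 0.929400
step 3 [3y] zero: DF = P = 4427/5000 ≈ 0.885400
step 4 [4y] zero: DF = P = 541/625 ≈ 0.865600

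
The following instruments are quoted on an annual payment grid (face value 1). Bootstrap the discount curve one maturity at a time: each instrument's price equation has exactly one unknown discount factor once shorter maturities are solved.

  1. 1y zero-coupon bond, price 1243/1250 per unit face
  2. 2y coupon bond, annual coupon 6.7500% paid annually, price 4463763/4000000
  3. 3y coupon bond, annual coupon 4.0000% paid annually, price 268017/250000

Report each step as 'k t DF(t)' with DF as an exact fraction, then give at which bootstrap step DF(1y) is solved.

1 1 1243/1250
2 2 393/400
3 3 2387/2500
DF(1y) is solved at step 1

step 1 [1y] zero: DF = P = 1243/1250 ≈ 0.994400
step 2 [2y] bond c/1=27/400: DF=(4463763/4000000 − 27/400·(0.994400))/(1+27/400) = 393/400 ≈ 0.982500
step 3 [3y] bond c/1=1/25: DF=(268017/250000 − 1/25·(0.994400+0.982500))/(1+1/25) = 2387/2500 ≈ 0.954800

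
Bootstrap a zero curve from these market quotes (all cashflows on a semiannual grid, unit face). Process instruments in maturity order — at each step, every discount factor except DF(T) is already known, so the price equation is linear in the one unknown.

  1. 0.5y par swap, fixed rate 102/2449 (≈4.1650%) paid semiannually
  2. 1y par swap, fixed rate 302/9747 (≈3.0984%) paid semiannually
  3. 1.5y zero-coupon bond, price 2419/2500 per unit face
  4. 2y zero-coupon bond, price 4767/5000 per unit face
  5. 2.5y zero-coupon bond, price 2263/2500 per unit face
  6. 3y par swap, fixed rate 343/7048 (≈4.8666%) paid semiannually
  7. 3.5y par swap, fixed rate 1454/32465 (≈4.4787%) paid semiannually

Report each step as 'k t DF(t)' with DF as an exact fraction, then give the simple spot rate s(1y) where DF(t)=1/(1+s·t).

1 1/2 2449/2500
2 1 4849/5000
3 3/2 2419/2500
4 2 4767/5000
5 5/2 2263/2500
6 3 2157/2500
7 7/2 4273/5000
s(1y) = (1/(4849/5000) − 1)/(1) = 151/4849 ≈ 3.1140%

step 1 [0.5y] swap r/2=51/2449: DF=(1 − 51/2449·(0))/(1+51/2449) = 2449/2500 ≈ 0.979600
step 2 [1y] swap r/2=151/9747: DF=(1 − 151/9747·(0.979600))/(1+151/9747) = 4849/5000 ≈ 0.969800
step 3 [1.5y] zero: DF = P = 2419/2500 ≈ 0.967600
step 4 [2y] zero: DF = P = 4767/5000 ≈ 0.953400
step 5 [2.5y] zero: DF = P = 2263/2500 ≈ 0.905200
step 6 [3y] swap r/2=343/14096: DF=(1 − 343/14096·(0.979600+0.969800+0.967600+0.953400+0.905200))/(1+343/14096) = 2157/2500 ≈ 0.862800
step 7 [3.5y] swap r/2=727/32465: DF=(1 − 727/32465·(0.979600+0.969800+0.967600+0.953400+0.905200+0.862800))/(1+727/32465) = 4273/5000 ≈ 0.854600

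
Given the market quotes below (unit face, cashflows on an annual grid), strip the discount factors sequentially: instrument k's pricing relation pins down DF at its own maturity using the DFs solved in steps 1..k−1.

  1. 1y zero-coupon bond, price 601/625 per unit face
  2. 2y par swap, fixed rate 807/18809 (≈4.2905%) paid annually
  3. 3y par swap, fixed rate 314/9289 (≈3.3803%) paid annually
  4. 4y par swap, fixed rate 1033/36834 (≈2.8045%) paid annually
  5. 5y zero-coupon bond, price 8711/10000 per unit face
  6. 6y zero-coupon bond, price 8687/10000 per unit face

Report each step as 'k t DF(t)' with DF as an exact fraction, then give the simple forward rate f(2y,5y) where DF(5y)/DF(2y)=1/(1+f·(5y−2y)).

step 1 [1y] zero: DF = P = 601/625 ≈ 0.961600
step 2 [2y] swap r/1=807/18809: DF=(1 − 807/18809·(0.961600))/(1+807/18809) = 9193/10000 ≈ 0.919300
step 3 [3y] swap r/1=314/9289: DF=(1 − 314/9289·(0.961600+0.919300))/(1+314/9289) = 4529/5000 ≈ 0.905800
step 4 [4y] swap r/1=1033/36834: DF=(1 − 1033/36834·(0.961600+0.919300+0.905800))/(1+1033/36834) = 8967/10000 ≈ 0.896700
step 5 [5y] zero: DF = P = 8711/10000 ≈ 0.871100
step 6 [6y] zero: DF = P = 8687/10000 ≈ 0.868700

1 1 601/625
2 2 9193/10000
3 3 4529/5000
4 4 8967/10000
5 5 8711/10000
6 6 8687/10000
f(2y,5y) = ((9193/10000)/(8711/10000) − 1)/(3) = 482/26133 ≈ 1.8444%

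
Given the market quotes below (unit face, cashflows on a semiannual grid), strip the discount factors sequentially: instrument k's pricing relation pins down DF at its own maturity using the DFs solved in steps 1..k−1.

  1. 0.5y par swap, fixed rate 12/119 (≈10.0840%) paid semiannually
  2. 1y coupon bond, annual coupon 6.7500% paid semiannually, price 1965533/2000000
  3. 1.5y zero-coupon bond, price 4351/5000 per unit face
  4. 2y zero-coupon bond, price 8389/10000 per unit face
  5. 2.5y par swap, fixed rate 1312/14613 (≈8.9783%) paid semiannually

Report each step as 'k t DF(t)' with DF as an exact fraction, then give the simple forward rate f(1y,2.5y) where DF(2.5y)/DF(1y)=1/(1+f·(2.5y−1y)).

1 1/2 119/125
2 1 2299/2500
3 3/2 4351/5000
4 2 8389/10000
5 5/2 502/625
f(1y,2.5y) = ((2299/2500)/(502/625) − 1)/(3/2) = 97/1004 ≈ 9.6614%

step 1 [0.5y] swap r/2=6/119: DF=(1 − 6/119·(0))/(1+6/119) = 119/125 ≈ 0.952000
step 2 [1y] bond c/2=27/800: DF=(1965533/2000000 − 27/800·(0.952000))/(1+27/800) = 2299/2500 ≈ 0.919600
step 3 [1.5y] zero: DF = P = 4351/5000 ≈ 0.870200
step 4 [2y] zero: DF = P = 8389/10000 ≈ 0.838900
step 5 [2.5y] swap r/2=656/14613: DF=(1 − 656/14613·(0.952000+0.919600+0.870200+0.838900))/(1+656/14613) = 502/625 ≈ 0.803200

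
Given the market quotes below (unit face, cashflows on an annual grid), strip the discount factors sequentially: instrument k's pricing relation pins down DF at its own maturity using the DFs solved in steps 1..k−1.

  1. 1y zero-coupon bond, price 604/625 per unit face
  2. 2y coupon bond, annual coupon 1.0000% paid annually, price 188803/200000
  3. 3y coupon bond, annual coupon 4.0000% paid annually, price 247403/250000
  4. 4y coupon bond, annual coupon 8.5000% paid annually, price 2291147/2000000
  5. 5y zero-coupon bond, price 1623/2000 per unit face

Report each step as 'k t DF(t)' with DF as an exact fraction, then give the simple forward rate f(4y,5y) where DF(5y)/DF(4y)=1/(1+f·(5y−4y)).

step 1 [1y] zero: DF = P = 604/625 ≈ 0.966400
step 2 [2y] bond c/1=1/100: DF=(188803/200000 − 1/100·(0.966400))/(1+1/100) = 9251/10000 ≈ 0.925100
step 3 [3y] bond c/1=1/25: DF=(247403/250000 − 1/25·(0.966400+0.925100))/(1+1/25) = 2197/2500 ≈ 0.878800
step 4 [4y] bond c/1=17/200: DF=(2291147/2000000 − 17/200·(0.966400+0.925100+0.878800))/(1+17/200) = 2097/2500 ≈ 0.838800
step 5 [5y] zero: DF = P = 1623/2000 ≈ 0.811500

1 1 604/625
2 2 9251/10000
3 3 2197/2500
4 4 2097/2500
5 5 1623/2000
f(4y,5y) = ((2097/2500)/(1623/2000) − 1)/(1) = 91/2705 ≈ 3.3641%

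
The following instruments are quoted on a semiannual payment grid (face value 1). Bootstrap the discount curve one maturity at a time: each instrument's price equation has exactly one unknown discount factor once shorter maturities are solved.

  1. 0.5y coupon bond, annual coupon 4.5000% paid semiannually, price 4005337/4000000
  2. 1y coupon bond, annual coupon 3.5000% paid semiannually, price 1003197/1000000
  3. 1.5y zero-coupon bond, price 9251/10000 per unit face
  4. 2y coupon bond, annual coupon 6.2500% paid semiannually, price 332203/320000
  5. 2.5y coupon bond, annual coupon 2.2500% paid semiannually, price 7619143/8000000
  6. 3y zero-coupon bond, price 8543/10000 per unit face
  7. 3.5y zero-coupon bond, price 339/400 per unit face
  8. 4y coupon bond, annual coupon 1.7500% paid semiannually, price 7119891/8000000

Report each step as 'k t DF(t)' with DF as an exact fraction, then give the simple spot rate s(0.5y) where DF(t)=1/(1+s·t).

step 1 [0.5y] bond c/2=9/400: DF=(4005337/4000000 − 9/400·(0))/(1+9/400) = 9793/10000 ≈ 0.979300
step 2 [1y] bond c/2=7/400: DF=(1003197/1000000 − 7/400·(0.979300))/(1+7/400) = 9691/10000 ≈ 0.969100
step 3 [1.5y] zero: DF = P = 9251/10000 ≈ 0.925100
step 4 [2y] bond c/2=1/32: DF=(332203/320000 − 1/32·(0.979300+0.969100+0.925100))/(1+1/32) = 2299/2500 ≈ 0.919600
step 5 [2.5y] bond c/2=9/800: DF=(7619143/8000000 − 9/800·(0.979300+0.969100+0.925100+0.919600))/(1+9/800) = 2249/2500 ≈ 0.899600
step 6 [3y] zero: DF = P = 8543/10000 ≈ 0.854300
step 7 [3.5y] zero: DF = P = 339/400 ≈ 0.847500
step 8 [4y] bond c/2=7/800: DF=(7119891/8000000 − 7/800·(0.979300+0.969100+0.925100+0.919600+0.899600+0.854300+0.847500))/(1+7/800) = 2067/2500 ≈ 0.826800

1 1/2 9793/10000
2 1 9691/10000
3 3/2 9251/10000
4 2 2299/2500
5 5/2 2249/2500
6 3 8543/10000
7 7/2 339/400
8 4 2067/2500
s(0.5y) = (1/(9793/10000) − 1)/(1/2) = 414/9793 ≈ 4.2275%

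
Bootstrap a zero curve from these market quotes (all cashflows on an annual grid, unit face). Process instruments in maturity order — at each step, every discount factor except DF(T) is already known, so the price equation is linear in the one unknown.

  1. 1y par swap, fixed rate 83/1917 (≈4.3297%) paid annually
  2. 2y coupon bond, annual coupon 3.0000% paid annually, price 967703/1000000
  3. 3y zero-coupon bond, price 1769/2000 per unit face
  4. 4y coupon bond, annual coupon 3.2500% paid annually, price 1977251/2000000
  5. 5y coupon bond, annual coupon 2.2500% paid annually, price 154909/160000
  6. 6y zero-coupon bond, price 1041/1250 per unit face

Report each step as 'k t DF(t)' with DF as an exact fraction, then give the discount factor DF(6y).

1 1 1917/2000
2 2 2279/2500
3 3 1769/2000
4 4 2177/2500
5 5 8671/10000
6 6 1041/1250
DF(6y) = 1041/1250 ≈ 0.832800

step 1 [1y] swap r/1=83/1917: DF=(1 − 83/1917·(0))/(1+83/1917) = 1917/2000 ≈ 0.958500
step 2 [2y] bond c/1=3/100: DF=(967703/1000000 − 3/100·(0.958500))/(1+3/100) = 2279/2500 ≈ 0.911600
step 3 [3y] zero: DF = P = 1769/2000 ≈ 0.884500
step 4 [4y] bond c/1=13/400: DF=(1977251/2000000 − 13/400·(0.958500+0.911600+0.884500))/(1+13/400) = 2177/2500 ≈ 0.870800
step 5 [5y] bond c/1=9/400: DF=(154909/160000 − 9/400·(0.958500+0.911600+0.884500+0.870800))/(1+9/400) = 8671/10000 ≈ 0.867100
step 6 [6y] zero: DF = P = 1041/1250 ≈ 0.832800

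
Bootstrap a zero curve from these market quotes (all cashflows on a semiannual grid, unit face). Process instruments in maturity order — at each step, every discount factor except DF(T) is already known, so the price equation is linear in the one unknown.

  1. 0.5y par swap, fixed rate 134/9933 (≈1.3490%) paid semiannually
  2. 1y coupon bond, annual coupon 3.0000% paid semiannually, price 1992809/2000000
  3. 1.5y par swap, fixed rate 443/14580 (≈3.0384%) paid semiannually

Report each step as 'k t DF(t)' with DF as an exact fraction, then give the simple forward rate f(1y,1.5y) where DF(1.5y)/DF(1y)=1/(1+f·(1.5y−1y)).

1 1/2 9933/10000
2 1 967/1000
3 3/2 9557/10000
f(1y,1.5y) = ((967/1000)/(9557/10000) − 1)/(1/2) = 226/9557 ≈ 2.3648%

step 1 [0.5y] swap r/2=67/9933: DF=(1 − 67/9933·(0))/(1+67/9933) = 9933/10000 ≈ 0.993300
step 2 [1y] bond c/2=3/200: DF=(1992809/2000000 − 3/200·(0.993300))/(1+3/200) = 967/1000 ≈ 0.967000
step 3 [1.5y] swap r/2=443/29160: DF=(1 − 443/29160·(0.993300+0.967000))/(1+443/29160) = 9557/10000 ≈ 0.955700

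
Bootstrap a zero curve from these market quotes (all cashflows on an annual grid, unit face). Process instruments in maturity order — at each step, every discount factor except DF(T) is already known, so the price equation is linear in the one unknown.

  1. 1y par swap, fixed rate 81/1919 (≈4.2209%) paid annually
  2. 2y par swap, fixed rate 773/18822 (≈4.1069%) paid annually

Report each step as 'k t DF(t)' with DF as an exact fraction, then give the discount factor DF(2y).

1 1 1919/2000
2 2 9227/10000
DF(2y) = 9227/10000 ≈ 0.922700

step 1 [1y] swap r/1=81/1919: DF=(1 − 81/1919·(0))/(1+81/1919) = 1919/2000 ≈ 0.959500
step 2 [2y] swap r/1=773/18822: DF=(1 − 773/18822·(0.959500))/(1+773/18822) = 9227/10000 ≈ 0.922700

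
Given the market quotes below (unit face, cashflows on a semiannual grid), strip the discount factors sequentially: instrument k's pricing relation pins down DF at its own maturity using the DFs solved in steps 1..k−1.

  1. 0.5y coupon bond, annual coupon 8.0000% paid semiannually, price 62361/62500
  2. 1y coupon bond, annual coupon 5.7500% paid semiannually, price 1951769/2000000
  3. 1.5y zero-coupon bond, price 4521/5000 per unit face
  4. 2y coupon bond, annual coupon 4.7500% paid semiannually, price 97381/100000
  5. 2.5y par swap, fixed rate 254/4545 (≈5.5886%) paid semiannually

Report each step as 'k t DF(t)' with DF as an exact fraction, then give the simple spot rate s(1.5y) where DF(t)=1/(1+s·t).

1 1/2 4797/5000
2 1 4609/5000
3 3/2 4521/5000
4 2 4433/5000
5 5/2 873/1000
s(1.5y) = (1/(4521/5000) − 1)/(3/2) = 958/13563 ≈ 7.0633%

step 1 [0.5y] bond c/2=1/25: DF=(62361/62500 − 1/25·(0))/(1+1/25) = 4797/5000 ≈ 0.959400
step 2 [1y] bond c/2=23/800: DF=(1951769/2000000 − 23/800·(0.959400))/(1+23/800) = 4609/5000 ≈ 0.921800
step 3 [1.5y] zero: DF = P = 4521/5000 ≈ 0.904200
step 4 [2y] bond c/2=19/800: DF=(97381/100000 − 19/800·(0.959400+0.921800+0.904200))/(1+19/800) = 4433/5000 ≈ 0.886600
step 5 [2.5y] swap r/2=127/4545: DF=(1 − 127/4545·(0.959400+0.921800+0.904200+0.886600))/(1+127/4545) = 873/1000 ≈ 0.873000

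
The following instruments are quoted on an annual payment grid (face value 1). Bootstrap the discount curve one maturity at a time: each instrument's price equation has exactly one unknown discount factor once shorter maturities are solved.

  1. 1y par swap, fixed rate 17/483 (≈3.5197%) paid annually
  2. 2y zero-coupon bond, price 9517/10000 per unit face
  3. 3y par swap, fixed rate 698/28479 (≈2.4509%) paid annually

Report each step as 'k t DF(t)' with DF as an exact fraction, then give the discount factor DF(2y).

1 1 483/500
2 2 9517/10000
3 3 4651/5000
DF(2y) = 9517/10000 ≈ 0.951700

step 1 [1y] swap r/1=17/483: DF=(1 − 17/483·(0))/(1+17/483) = 483/500 ≈ 0.966000
step 2 [2y] zero: DF = P = 9517/10000 ≈ 0.951700
step 3 [3y] swap r/1=698/28479: DF=(1 − 698/28479·(0.966000+0.951700))/(1+698/28479) = 4651/5000 ≈ 0.930200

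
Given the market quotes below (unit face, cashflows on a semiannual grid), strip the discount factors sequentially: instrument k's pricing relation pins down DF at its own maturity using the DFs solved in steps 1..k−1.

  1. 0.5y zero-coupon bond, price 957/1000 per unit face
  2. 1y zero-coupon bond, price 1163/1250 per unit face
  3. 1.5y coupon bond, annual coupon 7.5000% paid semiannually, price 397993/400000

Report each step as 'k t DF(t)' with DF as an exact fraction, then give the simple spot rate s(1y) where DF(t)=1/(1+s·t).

step 1 [0.5y] zero: DF = P = 957/1000 ≈ 0.957000
step 2 [1y] zero: DF = P = 1163/1250 ≈ 0.930400
step 3 [1.5y] bond c/2=3/80: DF=(397993/400000 − 3/80·(0.957000+0.930400))/(1+3/80) = 2227/2500 ≈ 0.890800

1 1/2 957/1000
2 1 1163/1250
3 3/2 2227/2500
s(1y) = (1/(1163/1250) − 1)/(1) = 87/1163 ≈ 7.4807%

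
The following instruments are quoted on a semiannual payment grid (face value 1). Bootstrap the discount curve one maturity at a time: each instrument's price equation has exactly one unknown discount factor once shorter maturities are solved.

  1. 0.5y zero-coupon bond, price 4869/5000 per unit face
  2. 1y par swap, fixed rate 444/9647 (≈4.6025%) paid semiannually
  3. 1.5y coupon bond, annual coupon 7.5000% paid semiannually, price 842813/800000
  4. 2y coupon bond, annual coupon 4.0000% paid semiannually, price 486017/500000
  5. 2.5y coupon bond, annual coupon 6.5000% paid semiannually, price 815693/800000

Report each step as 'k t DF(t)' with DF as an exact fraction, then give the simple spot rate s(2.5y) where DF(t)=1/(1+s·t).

step 1 [0.5y] zero: DF = P = 4869/5000 ≈ 0.973800
step 2 [1y] swap r/2=222/9647: DF=(1 − 222/9647·(0.973800))/(1+222/9647) = 2389/2500 ≈ 0.955600
step 3 [1.5y] bond c/2=3/80: DF=(842813/800000 − 3/80·(0.973800+0.955600))/(1+3/80) = 9457/10000 ≈ 0.945700
step 4 [2y] bond c/2=1/50: DF=(486017/500000 − 1/50·(0.973800+0.955600+0.945700))/(1+1/50) = 4483/5000 ≈ 0.896600
step 5 [2.5y] bond c/2=13/400: DF=(815693/800000 − 13/400·(0.973800+0.955600+0.945700+0.896600))/(1+13/400) = 543/625 ≈ 0.868800

1 1/2 4869/5000
2 1 2389/2500
3 3/2 9457/10000
4 2 4483/5000
5 5/2 543/625
s(2.5y) = (1/(543/625) − 1)/(5/2) = 164/2715 ≈ 6.0405%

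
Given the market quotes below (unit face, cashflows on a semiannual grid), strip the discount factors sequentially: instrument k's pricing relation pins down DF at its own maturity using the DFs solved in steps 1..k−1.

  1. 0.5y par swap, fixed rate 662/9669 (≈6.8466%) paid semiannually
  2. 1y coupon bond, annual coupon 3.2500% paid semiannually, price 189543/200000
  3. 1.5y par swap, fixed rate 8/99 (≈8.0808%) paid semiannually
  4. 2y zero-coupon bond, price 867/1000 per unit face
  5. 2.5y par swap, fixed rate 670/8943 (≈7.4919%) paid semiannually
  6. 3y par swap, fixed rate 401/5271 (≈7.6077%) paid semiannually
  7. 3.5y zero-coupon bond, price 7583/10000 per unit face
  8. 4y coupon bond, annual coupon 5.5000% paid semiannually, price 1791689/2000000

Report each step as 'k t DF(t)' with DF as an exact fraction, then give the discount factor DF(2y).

1 1/2 9669/10000
2 1 9171/10000
3 3/2 111/125
4 2 867/1000
5 5/2 333/400
6 3 1599/2000
7 7/2 7583/10000
8 4 1421/2000
DF(2y) = 867/1000 ≈ 0.867000

step 1 [0.5y] swap r/2=331/9669: DF=(1 − 331/9669·(0))/(1+331/9669) = 9669/10000 ≈ 0.966900
step 2 [1y] bond c/2=13/800: DF=(189543/200000 − 13/800·(0.966900))/(1+13/800) = 9171/10000 ≈ 0.917100
step 3 [1.5y] swap r/2=4/99: DF=(1 − 4/99·(0.966900+0.917100))/(1+4/99) = 111/125 ≈ 0.888000
step 4 [2y] zero: DF = P = 867/1000 ≈ 0.867000
step 5 [2.5y] swap r/2=335/8943: DF=(1 − 335/8943·(0.966900+0.917100+0.888000+0.867000))/(1+335/8943) = 333/400 ≈ 0.832500
step 6 [3y] swap r/2=401/10542: DF=(1 − 401/10542·(0.966900+0.917100+0.888000+0.867000+0.832500))/(1+401/10542) = 1599/2000 ≈ 0.799500
step 7 [3.5y] zero: DF = P = 7583/10000 ≈ 0.758300
step 8 [4y] bond c/2=11/400: DF=(1791689/2000000 − 11/400·(0.966900+0.917100+0.888000+0.867000+0.832500+0.799500+0.758300))/(1+11/400) = 1421/2000 ≈ 0.710500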